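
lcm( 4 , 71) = 284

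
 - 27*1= - 27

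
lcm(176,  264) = 528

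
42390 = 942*45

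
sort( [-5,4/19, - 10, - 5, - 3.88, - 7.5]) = [ - 10, - 7.5,  -  5,- 5, - 3.88,4/19 ] 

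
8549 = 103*83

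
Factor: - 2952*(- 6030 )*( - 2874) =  - 2^5*3^5*5^1*41^1*67^1*479^1 = - 51158809440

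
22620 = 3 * 7540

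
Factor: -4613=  - 7^1*659^1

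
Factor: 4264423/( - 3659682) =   -  2^(-1 )*3^( - 1 )*13^( - 1 )*677^1 * 6299^1 *46919^(-1 ) 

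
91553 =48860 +42693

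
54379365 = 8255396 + 46123969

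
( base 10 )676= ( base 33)KG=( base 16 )2a4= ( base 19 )1GB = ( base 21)1B4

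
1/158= 1/158 = 0.01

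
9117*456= 4157352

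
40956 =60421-19465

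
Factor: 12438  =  2^1  *  3^2*691^1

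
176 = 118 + 58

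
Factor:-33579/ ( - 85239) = 13/33 = 3^( - 1)*11^ ( - 1 ) * 13^1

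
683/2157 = 683/2157 = 0.32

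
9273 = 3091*3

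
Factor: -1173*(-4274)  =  5013402 = 2^1*3^1*17^1*23^1*2137^1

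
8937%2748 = 693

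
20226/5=4045 + 1/5  =  4045.20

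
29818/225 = 29818/225= 132.52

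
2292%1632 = 660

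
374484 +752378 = 1126862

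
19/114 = 1/6 = 0.17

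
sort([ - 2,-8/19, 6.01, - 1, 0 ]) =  [-2 ,-1, - 8/19, 0, 6.01]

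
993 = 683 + 310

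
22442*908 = 20377336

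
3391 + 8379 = 11770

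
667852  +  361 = 668213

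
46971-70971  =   - 24000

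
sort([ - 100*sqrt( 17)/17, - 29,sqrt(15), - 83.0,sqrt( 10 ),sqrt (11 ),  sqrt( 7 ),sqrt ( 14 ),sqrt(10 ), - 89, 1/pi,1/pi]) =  [ - 89,-83.0, - 29, -100*sqrt(17 ) /17, 1/pi,  1/pi,  sqrt( 7 ), sqrt( 10 ), sqrt (10 ),  sqrt(11),sqrt(14 ) , sqrt( 15 ) ]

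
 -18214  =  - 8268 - 9946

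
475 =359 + 116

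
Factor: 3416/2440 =5^(-1 )*7^1 = 7/5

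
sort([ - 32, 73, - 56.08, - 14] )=[ - 56.08, - 32, - 14, 73] 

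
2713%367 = 144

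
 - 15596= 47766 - 63362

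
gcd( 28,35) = 7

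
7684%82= 58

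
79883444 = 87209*916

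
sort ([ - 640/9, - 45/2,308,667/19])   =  [ - 640/9,-45/2, 667/19, 308]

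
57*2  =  114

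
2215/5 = 443 = 443.00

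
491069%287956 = 203113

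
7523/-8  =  -7523/8=-940.38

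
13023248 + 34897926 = 47921174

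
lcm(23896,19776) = 573504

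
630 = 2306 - 1676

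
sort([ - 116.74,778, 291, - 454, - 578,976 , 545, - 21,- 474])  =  [ - 578, - 474, - 454, - 116.74, - 21 , 291, 545, 778, 976] 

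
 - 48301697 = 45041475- 93343172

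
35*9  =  315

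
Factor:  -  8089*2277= - 3^2*11^1 * 23^1 *8089^1 = - 18418653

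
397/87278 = 397/87278 = 0.00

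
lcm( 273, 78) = 546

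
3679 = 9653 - 5974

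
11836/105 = 112 + 76/105 = 112.72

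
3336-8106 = -4770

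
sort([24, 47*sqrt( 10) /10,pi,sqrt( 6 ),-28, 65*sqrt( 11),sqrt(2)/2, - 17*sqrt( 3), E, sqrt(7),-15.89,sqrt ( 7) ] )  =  [ - 17*sqrt( 3) ,-28, - 15.89, sqrt( 2 )/2, sqrt( 6 ),  sqrt(7),sqrt( 7 ),E,pi,47  *  sqrt( 10)/10,24,65*sqrt( 11)]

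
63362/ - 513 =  - 124 + 250/513 = - 123.51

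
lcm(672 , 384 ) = 2688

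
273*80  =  21840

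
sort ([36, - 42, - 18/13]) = [ - 42, - 18/13,36 ] 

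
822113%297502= 227109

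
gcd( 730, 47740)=10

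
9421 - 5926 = 3495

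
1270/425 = 254/85 = 2.99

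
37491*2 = 74982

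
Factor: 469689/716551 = 3^1*43^1*331^1*65141^( - 1) = 42699/65141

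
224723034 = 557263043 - 332540009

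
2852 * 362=1032424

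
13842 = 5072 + 8770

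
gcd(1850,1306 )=2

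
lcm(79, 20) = 1580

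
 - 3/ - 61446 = 1/20482  =  0.00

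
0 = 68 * 0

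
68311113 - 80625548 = - 12314435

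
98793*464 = 45839952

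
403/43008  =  403/43008 = 0.01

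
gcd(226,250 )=2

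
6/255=2/85 =0.02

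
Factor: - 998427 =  - 3^1*17^1*19577^1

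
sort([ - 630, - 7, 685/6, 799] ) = [  -  630, - 7, 685/6, 799]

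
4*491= 1964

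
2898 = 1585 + 1313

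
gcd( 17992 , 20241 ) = 2249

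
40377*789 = 31857453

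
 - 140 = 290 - 430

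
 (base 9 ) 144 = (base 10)121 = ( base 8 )171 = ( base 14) 89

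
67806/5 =67806/5  =  13561.20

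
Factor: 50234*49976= 2510494384  =  2^4 * 6247^1  *25117^1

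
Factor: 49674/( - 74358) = -3^( - 6 )*487^1= - 487/729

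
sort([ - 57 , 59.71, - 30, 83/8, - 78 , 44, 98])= [-78, -57,-30, 83/8,44, 59.71, 98 ]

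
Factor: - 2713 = -2713^1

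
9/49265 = 9/49265 = 0.00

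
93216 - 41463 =51753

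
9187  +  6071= 15258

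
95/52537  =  95/52537 =0.00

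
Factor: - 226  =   - 2^1*113^1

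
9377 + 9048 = 18425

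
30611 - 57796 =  - 27185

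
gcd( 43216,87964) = 4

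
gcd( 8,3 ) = 1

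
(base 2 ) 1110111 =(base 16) 77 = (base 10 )119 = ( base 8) 167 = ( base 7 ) 230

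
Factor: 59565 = 3^1 * 5^1*11^1*19^2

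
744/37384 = 93/4673 = 0.02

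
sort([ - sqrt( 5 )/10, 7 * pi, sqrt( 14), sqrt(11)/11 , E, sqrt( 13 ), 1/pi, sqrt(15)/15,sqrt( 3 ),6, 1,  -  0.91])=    [  -  0.91,-sqrt (5)/10, sqrt( 15)/15,sqrt( 11)/11,  1/pi , 1, sqrt( 3), E, sqrt( 13), sqrt( 14),6, 7*pi]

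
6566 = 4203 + 2363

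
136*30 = 4080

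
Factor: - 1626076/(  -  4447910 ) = 2^1*5^( - 1 ) *37^1 *10987^1*444791^( - 1 ) = 813038/2223955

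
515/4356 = 515/4356 = 0.12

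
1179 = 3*393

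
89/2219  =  89/2219=   0.04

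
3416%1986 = 1430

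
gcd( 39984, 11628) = 204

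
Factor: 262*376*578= 2^5*17^2*47^1*131^1 = 56939936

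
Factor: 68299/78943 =7^1*11^1 * 89^( - 1) = 77/89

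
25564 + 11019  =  36583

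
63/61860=21/20620 =0.00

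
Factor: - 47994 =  - 2^1*3^1*19^1*421^1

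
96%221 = 96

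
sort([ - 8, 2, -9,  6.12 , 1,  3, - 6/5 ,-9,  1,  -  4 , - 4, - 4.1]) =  [ - 9, - 9 , -8, - 4.1, - 4, - 4,-6/5,1,1, 2,3, 6.12] 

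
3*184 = 552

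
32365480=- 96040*(-337)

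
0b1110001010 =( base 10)906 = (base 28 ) 14a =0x38A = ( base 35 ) pv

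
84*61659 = 5179356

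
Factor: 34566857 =13^1*2658989^1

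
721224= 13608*53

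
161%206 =161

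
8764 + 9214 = 17978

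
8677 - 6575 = 2102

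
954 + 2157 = 3111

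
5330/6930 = 533/693 =0.77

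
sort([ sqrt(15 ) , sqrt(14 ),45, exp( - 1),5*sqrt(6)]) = [ exp (-1),sqrt(14 ),  sqrt( 15 ),5*sqrt ( 6 ),45]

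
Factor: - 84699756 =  - 2^2*3^4*197^1*1327^1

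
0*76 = 0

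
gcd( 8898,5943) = 3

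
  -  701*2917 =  - 2044817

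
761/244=761/244 = 3.12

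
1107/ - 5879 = - 1107/5879 = - 0.19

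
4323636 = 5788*747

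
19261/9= 19261/9= 2140.11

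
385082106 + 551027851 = 936109957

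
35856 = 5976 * 6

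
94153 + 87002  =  181155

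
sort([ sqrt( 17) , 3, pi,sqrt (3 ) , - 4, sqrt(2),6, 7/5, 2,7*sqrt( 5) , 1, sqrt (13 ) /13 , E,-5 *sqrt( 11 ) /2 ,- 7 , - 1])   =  [ - 5 * sqrt( 11)/2, - 7, - 4 , -1, sqrt( 13) /13,1,7/5, sqrt( 2) , sqrt(3 ),2,E, 3, pi,sqrt( 17 ) , 6,7*sqrt( 5) ] 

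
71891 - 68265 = 3626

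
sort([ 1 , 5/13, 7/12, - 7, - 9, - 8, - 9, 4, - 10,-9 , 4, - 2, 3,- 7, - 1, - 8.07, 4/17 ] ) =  [ - 10, - 9,-9, - 9, - 8.07, - 8, - 7, - 7, - 2, - 1, 4/17,5/13,7/12, 1, 3, 4, 4 ] 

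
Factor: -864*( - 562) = 485568 = 2^6*  3^3*281^1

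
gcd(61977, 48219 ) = 3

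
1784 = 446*4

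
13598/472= 28  +  191/236 = 28.81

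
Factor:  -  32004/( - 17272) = 63/34 =2^( - 1 ) * 3^2*7^1*17^( - 1)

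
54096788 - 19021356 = 35075432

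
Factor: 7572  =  2^2 * 3^1*631^1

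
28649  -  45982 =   -  17333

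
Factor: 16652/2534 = 2^1 * 7^( - 1)*23^1 = 46/7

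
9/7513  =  9/7513= 0.00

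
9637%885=787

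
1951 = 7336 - 5385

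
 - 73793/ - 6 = 12298 + 5/6 = 12298.83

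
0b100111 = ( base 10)39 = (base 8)47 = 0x27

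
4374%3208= 1166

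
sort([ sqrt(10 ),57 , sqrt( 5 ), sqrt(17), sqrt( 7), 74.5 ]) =[ sqrt(5),sqrt ( 7), sqrt(10), sqrt( 17 ), 57,74.5]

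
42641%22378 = 20263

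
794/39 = 794/39  =  20.36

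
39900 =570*70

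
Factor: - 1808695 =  - 5^1 * 7^1 * 31^1*1667^1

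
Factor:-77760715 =-5^1*15552143^1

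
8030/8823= 8030/8823 = 0.91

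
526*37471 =19709746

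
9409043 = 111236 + 9297807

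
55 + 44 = 99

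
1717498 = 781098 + 936400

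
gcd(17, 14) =1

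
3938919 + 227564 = 4166483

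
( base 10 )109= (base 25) 49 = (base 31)3G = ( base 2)1101101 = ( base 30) 3J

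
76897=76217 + 680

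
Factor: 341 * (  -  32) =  - 10912 = - 2^5*11^1 * 31^1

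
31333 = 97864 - 66531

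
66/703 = 66/703 =0.09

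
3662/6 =1831/3  =  610.33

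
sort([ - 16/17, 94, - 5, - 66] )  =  [  -  66,- 5,  -  16/17, 94] 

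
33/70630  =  33/70630 = 0.00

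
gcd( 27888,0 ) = 27888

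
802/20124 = 401/10062 = 0.04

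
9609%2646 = 1671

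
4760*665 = 3165400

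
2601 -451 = 2150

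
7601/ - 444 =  - 7601/444 = - 17.12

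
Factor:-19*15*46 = -2^1 *3^1*5^1 * 19^1 * 23^1 = - 13110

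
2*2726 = 5452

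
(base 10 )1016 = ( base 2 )1111111000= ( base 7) 2651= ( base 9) 1348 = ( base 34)tu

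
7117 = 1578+5539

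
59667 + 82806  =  142473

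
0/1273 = 0 = 0.00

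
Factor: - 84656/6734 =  - 88/7 = - 2^3*7^(  -  1)*11^1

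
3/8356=3/8356 = 0.00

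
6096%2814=468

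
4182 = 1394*3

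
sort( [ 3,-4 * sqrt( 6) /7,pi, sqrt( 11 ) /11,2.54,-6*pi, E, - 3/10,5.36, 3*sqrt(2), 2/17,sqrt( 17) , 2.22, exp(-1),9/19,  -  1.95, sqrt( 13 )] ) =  [ - 6*pi, - 1.95, - 4 * sqrt( 6 ) /7 ,-3/10, 2/17, sqrt(11) /11, exp( - 1),9/19,2.22, 2.54,E, 3, pi,sqrt( 13),  sqrt( 17), 3*sqrt(2 ),  5.36]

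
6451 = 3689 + 2762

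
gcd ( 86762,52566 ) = 2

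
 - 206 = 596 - 802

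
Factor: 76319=167^1*457^1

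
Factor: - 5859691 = -5859691^1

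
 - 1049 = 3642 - 4691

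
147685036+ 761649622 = 909334658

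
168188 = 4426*38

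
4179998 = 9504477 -5324479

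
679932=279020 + 400912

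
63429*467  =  29621343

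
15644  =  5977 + 9667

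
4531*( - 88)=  - 398728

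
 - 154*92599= - 14260246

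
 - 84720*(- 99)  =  8387280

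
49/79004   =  49/79004 = 0.00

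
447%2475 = 447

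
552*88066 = 48612432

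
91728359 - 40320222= 51408137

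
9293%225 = 68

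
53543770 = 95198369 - 41654599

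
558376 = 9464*59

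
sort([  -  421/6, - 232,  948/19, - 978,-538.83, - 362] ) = [ - 978,- 538.83 ,  -  362, - 232 , - 421/6, 948/19]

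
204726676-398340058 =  - 193613382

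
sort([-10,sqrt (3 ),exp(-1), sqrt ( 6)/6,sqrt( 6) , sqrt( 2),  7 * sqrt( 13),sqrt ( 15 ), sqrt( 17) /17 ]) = [ - 10, sqrt(17) /17, exp( - 1), sqrt (6)/6,sqrt (2), sqrt(3), sqrt ( 6), sqrt(15 ), 7*sqrt( 13)]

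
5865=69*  85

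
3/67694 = 3/67694 = 0.00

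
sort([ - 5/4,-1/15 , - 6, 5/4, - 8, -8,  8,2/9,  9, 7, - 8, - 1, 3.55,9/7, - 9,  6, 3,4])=[ - 9, - 8, - 8, - 8, -6 , - 5/4 , - 1, - 1/15, 2/9,5/4,9/7 , 3, 3.55, 4, 6,7,  8,9]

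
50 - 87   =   - 37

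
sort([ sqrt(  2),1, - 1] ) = [ - 1,  1, sqrt( 2) ]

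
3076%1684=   1392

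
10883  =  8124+2759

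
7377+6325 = 13702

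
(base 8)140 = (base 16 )60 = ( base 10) 96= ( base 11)88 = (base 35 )2q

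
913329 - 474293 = 439036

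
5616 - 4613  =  1003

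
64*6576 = 420864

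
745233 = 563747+181486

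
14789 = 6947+7842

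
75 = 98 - 23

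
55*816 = 44880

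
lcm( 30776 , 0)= 0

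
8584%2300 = 1684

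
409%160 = 89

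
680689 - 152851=527838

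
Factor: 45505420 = 2^2  *  5^1*2275271^1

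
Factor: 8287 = 8287^1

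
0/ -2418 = 0/1=- 0.00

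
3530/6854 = 1765/3427 = 0.52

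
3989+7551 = 11540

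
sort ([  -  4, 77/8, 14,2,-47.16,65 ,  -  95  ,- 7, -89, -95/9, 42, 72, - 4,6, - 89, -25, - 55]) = [ - 95, -89,-89, -55, - 47.16, - 25, - 95/9, - 7, - 4  , - 4, 2, 6, 77/8, 14, 42,65, 72 ] 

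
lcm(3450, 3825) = 175950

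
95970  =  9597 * 10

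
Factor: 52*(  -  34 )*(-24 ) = 42432 = 2^6*3^1* 13^1 * 17^1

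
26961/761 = 35 + 326/761 = 35.43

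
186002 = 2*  93001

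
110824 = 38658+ 72166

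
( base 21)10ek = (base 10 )9575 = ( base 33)8Q5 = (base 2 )10010101100111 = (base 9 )14118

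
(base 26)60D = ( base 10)4069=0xfe5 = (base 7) 14602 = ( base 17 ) e16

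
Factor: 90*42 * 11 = 41580=2^2*3^3 *5^1*7^1*11^1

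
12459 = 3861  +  8598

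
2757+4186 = 6943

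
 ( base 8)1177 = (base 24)12F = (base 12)453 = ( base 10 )639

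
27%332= 27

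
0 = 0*7670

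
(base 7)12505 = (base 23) 672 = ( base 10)3337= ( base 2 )110100001001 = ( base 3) 11120121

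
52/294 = 26/147 = 0.18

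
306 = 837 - 531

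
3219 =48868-45649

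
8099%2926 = 2247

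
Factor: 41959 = 41959^1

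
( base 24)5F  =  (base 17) 7G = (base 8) 207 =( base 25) 5A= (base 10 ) 135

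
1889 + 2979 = 4868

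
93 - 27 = 66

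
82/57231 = 82/57231 = 0.00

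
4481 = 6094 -1613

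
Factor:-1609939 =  - 191^1*8429^1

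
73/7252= 73/7252 = 0.01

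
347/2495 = 347/2495 = 0.14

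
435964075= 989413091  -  553449016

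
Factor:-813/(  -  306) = 2^(-1)*3^( - 1)*17^( -1 )  *  271^1 = 271/102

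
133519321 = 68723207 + 64796114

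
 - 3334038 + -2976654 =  - 6310692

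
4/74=2/37 = 0.05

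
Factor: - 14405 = - 5^1*43^1*67^1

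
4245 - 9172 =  - 4927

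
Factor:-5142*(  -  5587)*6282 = 2^2 * 3^3*37^1*151^1*349^1*857^1= 180471519828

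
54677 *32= 1749664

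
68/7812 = 17/1953 = 0.01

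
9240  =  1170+8070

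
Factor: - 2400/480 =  - 5^1= -5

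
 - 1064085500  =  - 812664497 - 251421003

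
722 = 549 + 173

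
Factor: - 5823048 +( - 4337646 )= - 2^1*3^3*83^1*2267^1= - 10160694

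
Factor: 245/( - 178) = -2^ ( - 1)*5^1 * 7^2 * 89^( - 1)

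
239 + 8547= 8786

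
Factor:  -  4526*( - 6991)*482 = 2^2*31^1*73^1*241^1*6991^1=15251090212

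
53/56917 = 53/56917 = 0.00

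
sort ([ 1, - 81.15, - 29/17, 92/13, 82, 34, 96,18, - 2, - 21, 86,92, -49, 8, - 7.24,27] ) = [ - 81.15 , - 49, - 21, - 7.24, - 2, - 29/17, 1, 92/13, 8, 18,27,34, 82,86, 92, 96 ] 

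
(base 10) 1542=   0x606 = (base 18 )4dc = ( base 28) 1R2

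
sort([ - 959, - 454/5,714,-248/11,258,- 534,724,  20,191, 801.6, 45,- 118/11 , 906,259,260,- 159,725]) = [ - 959, - 534,-159,-454/5,-248/11, - 118/11, 20, 45 , 191 , 258,259,260,714,724,725,  801.6,906]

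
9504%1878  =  114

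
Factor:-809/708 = - 2^(-2 )*3^( - 1)*59^(-1 ) * 809^1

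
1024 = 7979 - 6955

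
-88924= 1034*(-86) 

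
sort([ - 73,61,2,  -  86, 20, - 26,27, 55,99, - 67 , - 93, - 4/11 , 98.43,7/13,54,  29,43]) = [  -  93, - 86, - 73, - 67, - 26 , - 4/11,7/13,2, 20,27,29,43,54, 55,  61 , 98.43,  99]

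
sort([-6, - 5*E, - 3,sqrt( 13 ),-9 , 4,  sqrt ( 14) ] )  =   [- 5*E,  -  9 , - 6,- 3, sqrt(13), sqrt( 14 ), 4]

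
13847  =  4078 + 9769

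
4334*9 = 39006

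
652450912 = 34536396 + 617914516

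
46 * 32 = 1472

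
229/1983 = 229/1983 = 0.12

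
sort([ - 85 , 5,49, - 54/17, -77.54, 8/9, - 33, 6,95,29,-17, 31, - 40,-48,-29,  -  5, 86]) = [- 85, - 77.54 ,- 48,  -  40, - 33, - 29, - 17, - 5,-54/17, 8/9, 5, 6,  29, 31, 49, 86,95]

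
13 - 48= -35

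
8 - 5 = 3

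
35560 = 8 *4445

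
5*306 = 1530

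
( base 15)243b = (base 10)7706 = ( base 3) 101120102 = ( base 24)d92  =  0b1111000011010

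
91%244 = 91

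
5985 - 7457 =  - 1472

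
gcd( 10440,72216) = 72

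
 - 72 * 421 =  - 30312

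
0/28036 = 0 = 0.00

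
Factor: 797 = 797^1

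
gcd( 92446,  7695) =1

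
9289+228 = 9517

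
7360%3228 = 904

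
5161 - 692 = 4469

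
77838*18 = 1401084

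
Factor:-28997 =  - 107^1*271^1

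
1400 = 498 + 902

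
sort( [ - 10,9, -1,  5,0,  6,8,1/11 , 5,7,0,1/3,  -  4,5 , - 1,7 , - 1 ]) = [-10,  -  4, - 1, - 1, - 1,0,0 , 1/11, 1/3, 5,5, 5, 6,7,7, 8  ,  9]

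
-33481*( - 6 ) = 200886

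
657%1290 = 657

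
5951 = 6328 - 377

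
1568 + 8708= 10276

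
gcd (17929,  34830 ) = 1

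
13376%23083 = 13376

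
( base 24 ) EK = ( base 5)2411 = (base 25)e6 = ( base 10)356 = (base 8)544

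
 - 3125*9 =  - 28125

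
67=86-19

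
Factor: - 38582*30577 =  - 2^1*101^1*191^1*30577^1  =  - 1179721814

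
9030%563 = 22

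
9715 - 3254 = 6461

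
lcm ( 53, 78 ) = 4134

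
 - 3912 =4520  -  8432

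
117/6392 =117/6392 = 0.02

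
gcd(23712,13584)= 48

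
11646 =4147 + 7499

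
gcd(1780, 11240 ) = 20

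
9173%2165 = 513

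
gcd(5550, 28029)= 3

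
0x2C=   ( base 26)1i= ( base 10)44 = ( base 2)101100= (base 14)32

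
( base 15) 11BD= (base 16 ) EC2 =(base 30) 45s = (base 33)3FG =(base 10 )3778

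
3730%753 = 718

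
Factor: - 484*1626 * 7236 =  - 5694616224= - 2^5*3^4 * 11^2*67^1 *271^1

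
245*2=490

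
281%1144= 281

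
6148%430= 128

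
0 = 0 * 9929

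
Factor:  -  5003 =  - 5003^1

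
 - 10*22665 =-226650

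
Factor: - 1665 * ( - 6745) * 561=3^3* 5^2* 11^1*17^1 *19^1  *37^1 * 71^1 = 6300268425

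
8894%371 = 361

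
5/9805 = 1/1961 =0.00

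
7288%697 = 318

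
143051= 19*7529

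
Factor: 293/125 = 5^(-3)*293^1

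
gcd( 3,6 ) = 3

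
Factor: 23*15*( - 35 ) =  - 3^1*5^2 * 7^1 *23^1 =- 12075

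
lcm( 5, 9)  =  45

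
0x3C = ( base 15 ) 40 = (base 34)1Q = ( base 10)60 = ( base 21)2i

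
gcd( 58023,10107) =9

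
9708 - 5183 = 4525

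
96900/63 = 32300/21  =  1538.10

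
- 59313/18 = - 19771/6 = -3295.17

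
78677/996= 78 + 989/996 = 78.99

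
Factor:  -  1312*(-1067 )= 2^5*11^1 * 41^1*  97^1 = 1399904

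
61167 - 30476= 30691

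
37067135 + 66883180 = 103950315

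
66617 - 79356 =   -  12739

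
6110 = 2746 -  - 3364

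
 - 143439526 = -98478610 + -44960916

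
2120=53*40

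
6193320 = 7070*876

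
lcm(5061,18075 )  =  126525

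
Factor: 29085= 3^1 * 5^1*7^1*277^1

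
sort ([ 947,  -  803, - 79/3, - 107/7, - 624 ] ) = [ - 803, - 624, - 79/3,  -  107/7, 947 ]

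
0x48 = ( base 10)72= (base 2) 1001000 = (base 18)40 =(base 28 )2G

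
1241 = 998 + 243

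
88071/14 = 88071/14= 6290.79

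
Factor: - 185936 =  - 2^4 * 11621^1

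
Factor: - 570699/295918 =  -27/14 = -2^(- 1)*3^3*7^( - 1)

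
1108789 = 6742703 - 5633914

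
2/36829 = 2/36829 = 0.00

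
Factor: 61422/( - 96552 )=-10237/16092 = - 2^( - 2 )*3^( - 3 )*29^1*149^(-1)*353^1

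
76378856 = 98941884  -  22563028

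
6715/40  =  167 + 7/8 = 167.88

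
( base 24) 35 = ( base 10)77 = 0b1001101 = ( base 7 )140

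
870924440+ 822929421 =1693853861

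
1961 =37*53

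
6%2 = 0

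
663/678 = 221/226 = 0.98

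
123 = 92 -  - 31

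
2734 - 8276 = -5542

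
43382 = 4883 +38499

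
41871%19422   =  3027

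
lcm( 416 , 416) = 416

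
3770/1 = 3770=3770.00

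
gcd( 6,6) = 6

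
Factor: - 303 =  - 3^1 * 101^1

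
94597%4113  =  4111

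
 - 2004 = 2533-4537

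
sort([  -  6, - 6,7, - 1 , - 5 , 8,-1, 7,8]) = [-6, - 6, - 5, - 1,-1,7,7,8,8]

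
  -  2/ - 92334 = 1/46167 = 0.00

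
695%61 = 24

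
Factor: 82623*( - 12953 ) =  -3^1*12953^1 * 27541^1 = - 1070215719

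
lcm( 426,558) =39618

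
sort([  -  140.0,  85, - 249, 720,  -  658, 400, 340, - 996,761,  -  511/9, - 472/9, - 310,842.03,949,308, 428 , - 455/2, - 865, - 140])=[ - 996, - 865, - 658, - 310, - 249, - 455/2, - 140.0, - 140, - 511/9, -472/9,85,308, 340,400 , 428,720,  761, 842.03,949]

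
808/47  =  17 + 9/47 = 17.19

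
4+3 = 7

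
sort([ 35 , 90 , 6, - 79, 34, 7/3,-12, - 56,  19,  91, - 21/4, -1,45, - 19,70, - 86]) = [ - 86,  -  79, - 56, - 19, - 12, - 21/4,  -  1, 7/3,6 , 19, 34, 35, 45, 70,90,91]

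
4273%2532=1741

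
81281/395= 205+306/395= 205.77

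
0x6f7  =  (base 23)38C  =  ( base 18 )591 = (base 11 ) 1381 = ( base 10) 1783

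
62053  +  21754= 83807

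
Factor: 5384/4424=673/553= 7^ ( - 1 )*79^(-1 )*673^1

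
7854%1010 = 784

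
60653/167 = 363+ 32/167=363.19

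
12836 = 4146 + 8690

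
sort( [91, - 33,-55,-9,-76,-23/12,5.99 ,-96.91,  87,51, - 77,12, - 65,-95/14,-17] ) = [-96.91, - 77, - 76, - 65,-55,  -  33, - 17, - 9,-95/14,  -  23/12, 5.99,12,51,  87,91]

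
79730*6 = 478380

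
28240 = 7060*4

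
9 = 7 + 2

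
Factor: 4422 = 2^1*3^1 *11^1*67^1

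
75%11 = 9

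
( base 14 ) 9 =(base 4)21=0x9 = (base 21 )9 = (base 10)9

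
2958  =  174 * 17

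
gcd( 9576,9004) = 4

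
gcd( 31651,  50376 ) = 1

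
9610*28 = 269080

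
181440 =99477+81963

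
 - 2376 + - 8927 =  - 11303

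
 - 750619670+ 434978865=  - 315640805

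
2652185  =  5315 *499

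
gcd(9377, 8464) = 1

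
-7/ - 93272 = 7/93272 = 0.00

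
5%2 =1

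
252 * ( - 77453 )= - 19518156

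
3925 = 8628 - 4703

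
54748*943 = 51627364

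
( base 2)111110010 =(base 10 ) 498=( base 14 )278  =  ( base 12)356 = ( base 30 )gi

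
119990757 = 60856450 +59134307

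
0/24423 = 0= 0.00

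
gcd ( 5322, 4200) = 6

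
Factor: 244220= 2^2*5^1*12211^1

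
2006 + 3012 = 5018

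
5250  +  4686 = 9936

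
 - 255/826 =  - 255/826 = - 0.31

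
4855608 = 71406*68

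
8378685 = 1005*8337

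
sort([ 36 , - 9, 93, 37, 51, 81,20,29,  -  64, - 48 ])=[ -64, - 48,  -  9,20, 29,  36,37, 51,81, 93 ] 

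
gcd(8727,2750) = 1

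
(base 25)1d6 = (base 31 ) UQ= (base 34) S4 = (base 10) 956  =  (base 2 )1110111100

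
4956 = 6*826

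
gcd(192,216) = 24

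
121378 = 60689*2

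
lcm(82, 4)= 164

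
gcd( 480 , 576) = 96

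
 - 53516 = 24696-78212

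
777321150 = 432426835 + 344894315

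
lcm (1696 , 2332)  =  18656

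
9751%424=423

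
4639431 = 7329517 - 2690086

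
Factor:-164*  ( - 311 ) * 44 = 2^4 *11^1*41^1*311^1 = 2244176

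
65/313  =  65/313 = 0.21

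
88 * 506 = 44528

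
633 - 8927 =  - 8294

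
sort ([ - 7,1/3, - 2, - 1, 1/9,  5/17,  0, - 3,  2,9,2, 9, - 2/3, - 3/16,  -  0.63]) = [ - 7, - 3,-2 , - 1, - 2/3,-0.63, - 3/16, 0,1/9,5/17, 1/3 , 2,2, 9 , 9] 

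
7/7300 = 7/7300  =  0.00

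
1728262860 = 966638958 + 761623902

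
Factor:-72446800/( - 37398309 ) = 2^4*3^(- 1)  *  5^2*13^( - 1)*139^1*1303^1 *958931^( - 1 ) 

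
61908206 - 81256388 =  - 19348182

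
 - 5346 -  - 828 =-4518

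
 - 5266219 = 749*(-7031 ) 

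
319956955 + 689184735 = 1009141690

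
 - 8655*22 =-190410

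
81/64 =81/64 = 1.27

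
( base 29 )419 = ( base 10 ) 3402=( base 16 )d4a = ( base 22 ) 70E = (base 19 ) 981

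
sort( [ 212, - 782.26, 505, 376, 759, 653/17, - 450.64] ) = [-782.26, - 450.64, 653/17, 212, 376, 505,  759 ] 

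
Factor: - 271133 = - 17^1* 41^1*389^1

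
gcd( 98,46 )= 2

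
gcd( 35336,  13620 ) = 4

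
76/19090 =38/9545 =0.00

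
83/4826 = 83/4826 =0.02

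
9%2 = 1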